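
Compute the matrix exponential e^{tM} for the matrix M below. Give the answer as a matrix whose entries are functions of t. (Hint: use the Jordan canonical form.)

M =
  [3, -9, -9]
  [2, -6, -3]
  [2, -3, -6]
e^{tM} =
  [6*t*exp(-3*t) + exp(-3*t), -9*t*exp(-3*t), -9*t*exp(-3*t)]
  [2*t*exp(-3*t), -3*t*exp(-3*t) + exp(-3*t), -3*t*exp(-3*t)]
  [2*t*exp(-3*t), -3*t*exp(-3*t), -3*t*exp(-3*t) + exp(-3*t)]

Strategy: write M = P · J · P⁻¹ where J is a Jordan canonical form, so e^{tM} = P · e^{tJ} · P⁻¹, and e^{tJ} can be computed block-by-block.

M has Jordan form
J =
  [-3,  1,  0]
  [ 0, -3,  0]
  [ 0,  0, -3]
(up to reordering of blocks).

Per-block formulas:
  For a 2×2 Jordan block J_2(-3): exp(t · J_2(-3)) = e^(-3t)·(I + t·N), where N is the 2×2 nilpotent shift.
  For a 1×1 block at λ = -3: exp(t · [-3]) = [e^(-3t)].

After assembling e^{tJ} and conjugating by P, we get:

e^{tM} =
  [6*t*exp(-3*t) + exp(-3*t), -9*t*exp(-3*t), -9*t*exp(-3*t)]
  [2*t*exp(-3*t), -3*t*exp(-3*t) + exp(-3*t), -3*t*exp(-3*t)]
  [2*t*exp(-3*t), -3*t*exp(-3*t), -3*t*exp(-3*t) + exp(-3*t)]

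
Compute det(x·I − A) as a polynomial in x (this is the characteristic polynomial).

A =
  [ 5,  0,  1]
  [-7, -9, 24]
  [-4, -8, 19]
x^3 - 15*x^2 + 75*x - 125

Expanding det(x·I − A) (e.g. by cofactor expansion or by noting that A is similar to its Jordan form J, which has the same characteristic polynomial as A) gives
  χ_A(x) = x^3 - 15*x^2 + 75*x - 125
which factors as (x - 5)^3. The eigenvalues (with algebraic multiplicities) are λ = 5 with multiplicity 3.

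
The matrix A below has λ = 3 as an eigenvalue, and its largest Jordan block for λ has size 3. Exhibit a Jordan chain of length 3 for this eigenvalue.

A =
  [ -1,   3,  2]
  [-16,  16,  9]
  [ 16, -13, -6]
A Jordan chain for λ = 3 of length 3:
v_1 = (1, 4, -4)ᵀ
v_2 = (3, 13, -13)ᵀ
v_3 = (0, 1, 0)ᵀ

Let N = A − (3)·I. We want v_3 with N^3 v_3 = 0 but N^2 v_3 ≠ 0; then v_{j-1} := N · v_j for j = 3, …, 2.

Pick v_3 = (0, 1, 0)ᵀ.
Then v_2 = N · v_3 = (3, 13, -13)ᵀ.
Then v_1 = N · v_2 = (1, 4, -4)ᵀ.

Sanity check: (A − (3)·I) v_1 = (0, 0, 0)ᵀ = 0. ✓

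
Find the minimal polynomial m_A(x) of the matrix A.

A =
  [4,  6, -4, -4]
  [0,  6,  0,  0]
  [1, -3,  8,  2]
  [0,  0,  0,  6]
x^2 - 12*x + 36

The characteristic polynomial is χ_A(x) = (x - 6)^4, so the eigenvalues are known. The minimal polynomial is
  m_A(x) = Π_λ (x − λ)^{k_λ}
where k_λ is the size of the *largest* Jordan block for λ (equivalently, the smallest k with (A − λI)^k v = 0 for every generalised eigenvector v of λ).

  λ = 6: largest Jordan block has size 2, contributing (x − 6)^2

So m_A(x) = (x - 6)^2 = x^2 - 12*x + 36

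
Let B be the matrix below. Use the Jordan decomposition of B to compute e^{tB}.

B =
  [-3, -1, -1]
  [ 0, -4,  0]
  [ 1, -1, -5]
e^{tB} =
  [t*exp(-4*t) + exp(-4*t), -t*exp(-4*t), -t*exp(-4*t)]
  [0, exp(-4*t), 0]
  [t*exp(-4*t), -t*exp(-4*t), -t*exp(-4*t) + exp(-4*t)]

Strategy: write B = P · J · P⁻¹ where J is a Jordan canonical form, so e^{tB} = P · e^{tJ} · P⁻¹, and e^{tJ} can be computed block-by-block.

B has Jordan form
J =
  [-4,  1,  0]
  [ 0, -4,  0]
  [ 0,  0, -4]
(up to reordering of blocks).

Per-block formulas:
  For a 1×1 block at λ = -4: exp(t · [-4]) = [e^(-4t)].
  For a 2×2 Jordan block J_2(-4): exp(t · J_2(-4)) = e^(-4t)·(I + t·N), where N is the 2×2 nilpotent shift.

After assembling e^{tJ} and conjugating by P, we get:

e^{tB} =
  [t*exp(-4*t) + exp(-4*t), -t*exp(-4*t), -t*exp(-4*t)]
  [0, exp(-4*t), 0]
  [t*exp(-4*t), -t*exp(-4*t), -t*exp(-4*t) + exp(-4*t)]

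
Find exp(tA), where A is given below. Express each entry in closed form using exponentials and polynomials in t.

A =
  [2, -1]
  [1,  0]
e^{tA} =
  [t*exp(t) + exp(t), -t*exp(t)]
  [t*exp(t), -t*exp(t) + exp(t)]

Strategy: write A = P · J · P⁻¹ where J is a Jordan canonical form, so e^{tA} = P · e^{tJ} · P⁻¹, and e^{tJ} can be computed block-by-block.

A has Jordan form
J =
  [1, 1]
  [0, 1]
(up to reordering of blocks).

Per-block formulas:
  For a 2×2 Jordan block J_2(1): exp(t · J_2(1)) = e^(1t)·(I + t·N), where N is the 2×2 nilpotent shift.

After assembling e^{tJ} and conjugating by P, we get:

e^{tA} =
  [t*exp(t) + exp(t), -t*exp(t)]
  [t*exp(t), -t*exp(t) + exp(t)]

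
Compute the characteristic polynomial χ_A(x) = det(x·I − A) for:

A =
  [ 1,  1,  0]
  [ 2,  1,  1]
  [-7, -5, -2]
x^3

Expanding det(x·I − A) (e.g. by cofactor expansion or by noting that A is similar to its Jordan form J, which has the same characteristic polynomial as A) gives
  χ_A(x) = x^3
which factors as x^3. The eigenvalues (with algebraic multiplicities) are λ = 0 with multiplicity 3.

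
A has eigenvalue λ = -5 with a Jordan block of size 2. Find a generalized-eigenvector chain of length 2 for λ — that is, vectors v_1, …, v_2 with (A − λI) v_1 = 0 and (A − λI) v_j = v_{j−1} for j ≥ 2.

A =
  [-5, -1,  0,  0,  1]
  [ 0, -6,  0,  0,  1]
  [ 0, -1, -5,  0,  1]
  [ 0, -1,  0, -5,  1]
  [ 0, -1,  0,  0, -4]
A Jordan chain for λ = -5 of length 2:
v_1 = (-1, -1, -1, -1, -1)ᵀ
v_2 = (0, 1, 0, 0, 0)ᵀ

Let N = A − (-5)·I. We want v_2 with N^2 v_2 = 0 but N^1 v_2 ≠ 0; then v_{j-1} := N · v_j for j = 2, …, 2.

Pick v_2 = (0, 1, 0, 0, 0)ᵀ.
Then v_1 = N · v_2 = (-1, -1, -1, -1, -1)ᵀ.

Sanity check: (A − (-5)·I) v_1 = (0, 0, 0, 0, 0)ᵀ = 0. ✓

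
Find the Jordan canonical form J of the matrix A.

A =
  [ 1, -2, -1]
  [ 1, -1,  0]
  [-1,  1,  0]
J_3(0)

The characteristic polynomial is
  det(x·I − A) = x^3

Eigenvalues and multiplicities (the geometric multiplicity of λ is n − rank(A − λI), which equals the number of Jordan blocks for λ):
  λ = 0: algebraic multiplicity = 3, geometric multiplicity = 1

Determining the block sizes for each eigenvalue:
  λ = 0: one block (gm = 1), so the single block has size am = 3 → block sizes [3]

Assembling the blocks gives a Jordan form
J =
  [0, 1, 0]
  [0, 0, 1]
  [0, 0, 0]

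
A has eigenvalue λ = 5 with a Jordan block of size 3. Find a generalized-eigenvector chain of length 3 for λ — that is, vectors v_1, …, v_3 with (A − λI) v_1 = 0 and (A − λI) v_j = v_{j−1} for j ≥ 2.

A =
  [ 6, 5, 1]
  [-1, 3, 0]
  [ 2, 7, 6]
A Jordan chain for λ = 5 of length 3:
v_1 = (-2, 1, -3)ᵀ
v_2 = (1, -1, 2)ᵀ
v_3 = (1, 0, 0)ᵀ

Let N = A − (5)·I. We want v_3 with N^3 v_3 = 0 but N^2 v_3 ≠ 0; then v_{j-1} := N · v_j for j = 3, …, 2.

Pick v_3 = (1, 0, 0)ᵀ.
Then v_2 = N · v_3 = (1, -1, 2)ᵀ.
Then v_1 = N · v_2 = (-2, 1, -3)ᵀ.

Sanity check: (A − (5)·I) v_1 = (0, 0, 0)ᵀ = 0. ✓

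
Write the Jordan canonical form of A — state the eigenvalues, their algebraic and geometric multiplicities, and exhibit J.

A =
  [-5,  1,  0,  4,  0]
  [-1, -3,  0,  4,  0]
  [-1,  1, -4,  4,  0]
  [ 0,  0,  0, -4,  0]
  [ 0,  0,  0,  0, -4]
J_2(-4) ⊕ J_1(-4) ⊕ J_1(-4) ⊕ J_1(-4)

The characteristic polynomial is
  det(x·I − A) = x^5 + 20*x^4 + 160*x^3 + 640*x^2 + 1280*x + 1024 = (x + 4)^5

Eigenvalues and multiplicities (the geometric multiplicity of λ is n − rank(A − λI), which equals the number of Jordan blocks for λ):
  λ = -4: algebraic multiplicity = 5, geometric multiplicity = 4

Determining the block sizes for each eigenvalue:
  λ = -4: 4 blocks summing to 5 forces exactly one block of size 2 and the rest size 1 → block sizes [2, 1, 1, 1]

Assembling the blocks gives a Jordan form
J =
  [-4,  1,  0,  0,  0]
  [ 0, -4,  0,  0,  0]
  [ 0,  0, -4,  0,  0]
  [ 0,  0,  0, -4,  0]
  [ 0,  0,  0,  0, -4]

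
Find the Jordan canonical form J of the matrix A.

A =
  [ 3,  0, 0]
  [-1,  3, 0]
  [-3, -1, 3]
J_3(3)

The characteristic polynomial is
  det(x·I − A) = x^3 - 9*x^2 + 27*x - 27 = (x - 3)^3

Eigenvalues and multiplicities (the geometric multiplicity of λ is n − rank(A − λI), which equals the number of Jordan blocks for λ):
  λ = 3: algebraic multiplicity = 3, geometric multiplicity = 1

Determining the block sizes for each eigenvalue:
  λ = 3: one block (gm = 1), so the single block has size am = 3 → block sizes [3]

Assembling the blocks gives a Jordan form
J =
  [3, 1, 0]
  [0, 3, 1]
  [0, 0, 3]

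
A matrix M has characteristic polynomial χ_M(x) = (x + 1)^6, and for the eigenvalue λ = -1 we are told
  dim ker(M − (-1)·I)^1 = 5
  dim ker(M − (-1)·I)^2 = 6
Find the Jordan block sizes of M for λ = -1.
Block sizes for λ = -1: [2, 1, 1, 1, 1]

From the dimensions of kernels of powers, the number of Jordan blocks of size at least j is d_j − d_{j−1} where d_j = dim ker(N^j) (with d_0 = 0). Computing the differences gives [5, 1].
The number of blocks of size exactly k is (#blocks of size ≥ k) − (#blocks of size ≥ k + 1), so the partition is: 4 block(s) of size 1, 1 block(s) of size 2.
In nonincreasing order the block sizes are [2, 1, 1, 1, 1].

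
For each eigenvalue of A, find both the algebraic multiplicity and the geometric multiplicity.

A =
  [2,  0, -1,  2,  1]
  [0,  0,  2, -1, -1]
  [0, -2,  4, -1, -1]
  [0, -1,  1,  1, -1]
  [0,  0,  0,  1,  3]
λ = 2: alg = 5, geom = 2

Step 1 — factor the characteristic polynomial to read off the algebraic multiplicities:
  χ_A(x) = (x - 2)^5

Step 2 — compute geometric multiplicities via the rank-nullity identity g(λ) = n − rank(A − λI):
  rank(A − (2)·I) = 3, so dim ker(A − (2)·I) = n − 3 = 2

Summary:
  λ = 2: algebraic multiplicity = 5, geometric multiplicity = 2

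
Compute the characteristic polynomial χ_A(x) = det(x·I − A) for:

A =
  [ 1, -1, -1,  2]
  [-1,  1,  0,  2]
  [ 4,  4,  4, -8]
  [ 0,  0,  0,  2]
x^4 - 8*x^3 + 24*x^2 - 32*x + 16

Expanding det(x·I − A) (e.g. by cofactor expansion or by noting that A is similar to its Jordan form J, which has the same characteristic polynomial as A) gives
  χ_A(x) = x^4 - 8*x^3 + 24*x^2 - 32*x + 16
which factors as (x - 2)^4. The eigenvalues (with algebraic multiplicities) are λ = 2 with multiplicity 4.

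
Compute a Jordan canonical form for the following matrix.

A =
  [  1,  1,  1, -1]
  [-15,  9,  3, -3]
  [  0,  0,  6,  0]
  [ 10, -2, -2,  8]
J_2(6) ⊕ J_1(6) ⊕ J_1(6)

The characteristic polynomial is
  det(x·I − A) = x^4 - 24*x^3 + 216*x^2 - 864*x + 1296 = (x - 6)^4

Eigenvalues and multiplicities (the geometric multiplicity of λ is n − rank(A − λI), which equals the number of Jordan blocks for λ):
  λ = 6: algebraic multiplicity = 4, geometric multiplicity = 3

Determining the block sizes for each eigenvalue:
  λ = 6: 3 blocks summing to 4 forces exactly one block of size 2 and the rest size 1 → block sizes [2, 1, 1]

Assembling the blocks gives a Jordan form
J =
  [6, 1, 0, 0]
  [0, 6, 0, 0]
  [0, 0, 6, 0]
  [0, 0, 0, 6]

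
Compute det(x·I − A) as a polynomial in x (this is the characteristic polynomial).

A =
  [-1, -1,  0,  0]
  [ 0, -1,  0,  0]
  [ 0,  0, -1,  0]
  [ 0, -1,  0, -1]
x^4 + 4*x^3 + 6*x^2 + 4*x + 1

Expanding det(x·I − A) (e.g. by cofactor expansion or by noting that A is similar to its Jordan form J, which has the same characteristic polynomial as A) gives
  χ_A(x) = x^4 + 4*x^3 + 6*x^2 + 4*x + 1
which factors as (x + 1)^4. The eigenvalues (with algebraic multiplicities) are λ = -1 with multiplicity 4.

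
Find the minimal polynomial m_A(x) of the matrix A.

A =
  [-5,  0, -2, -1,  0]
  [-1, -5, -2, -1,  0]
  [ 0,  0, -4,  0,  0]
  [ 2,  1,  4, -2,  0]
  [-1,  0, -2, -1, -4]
x^3 + 12*x^2 + 48*x + 64

The characteristic polynomial is χ_A(x) = (x + 4)^5, so the eigenvalues are known. The minimal polynomial is
  m_A(x) = Π_λ (x − λ)^{k_λ}
where k_λ is the size of the *largest* Jordan block for λ (equivalently, the smallest k with (A − λI)^k v = 0 for every generalised eigenvector v of λ).

  λ = -4: largest Jordan block has size 3, contributing (x + 4)^3

So m_A(x) = (x + 4)^3 = x^3 + 12*x^2 + 48*x + 64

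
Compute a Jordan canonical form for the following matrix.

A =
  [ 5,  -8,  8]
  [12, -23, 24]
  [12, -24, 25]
J_1(1) ⊕ J_1(1) ⊕ J_1(5)

The characteristic polynomial is
  det(x·I − A) = x^3 - 7*x^2 + 11*x - 5 = (x - 5)*(x - 1)^2

Eigenvalues and multiplicities (the geometric multiplicity of λ is n − rank(A − λI), which equals the number of Jordan blocks for λ):
  λ = 1: algebraic multiplicity = 2, geometric multiplicity = 2
  λ = 5: algebraic multiplicity = 1, geometric multiplicity = 1

Determining the block sizes for each eigenvalue:
  λ = 1: gm = am = 2, so every block has size 1 → block sizes [1, 1]
  λ = 5: one block (gm = 1), so the single block has size am = 1 → block sizes [1]

Assembling the blocks gives a Jordan form
J =
  [1, 0, 0]
  [0, 1, 0]
  [0, 0, 5]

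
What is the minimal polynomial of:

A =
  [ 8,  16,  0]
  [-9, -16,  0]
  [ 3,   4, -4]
x^2 + 8*x + 16

The characteristic polynomial is χ_A(x) = (x + 4)^3, so the eigenvalues are known. The minimal polynomial is
  m_A(x) = Π_λ (x − λ)^{k_λ}
where k_λ is the size of the *largest* Jordan block for λ (equivalently, the smallest k with (A − λI)^k v = 0 for every generalised eigenvector v of λ).

  λ = -4: largest Jordan block has size 2, contributing (x + 4)^2

So m_A(x) = (x + 4)^2 = x^2 + 8*x + 16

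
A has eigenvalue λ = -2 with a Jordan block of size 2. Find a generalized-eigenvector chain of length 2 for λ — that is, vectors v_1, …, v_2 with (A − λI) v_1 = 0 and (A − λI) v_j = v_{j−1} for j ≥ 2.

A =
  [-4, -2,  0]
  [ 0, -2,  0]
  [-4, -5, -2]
A Jordan chain for λ = -2 of length 2:
v_1 = (0, 0, 1)ᵀ
v_2 = (1, -1, 0)ᵀ

Let N = A − (-2)·I. We want v_2 with N^2 v_2 = 0 but N^1 v_2 ≠ 0; then v_{j-1} := N · v_j for j = 2, …, 2.

Pick v_2 = (1, -1, 0)ᵀ.
Then v_1 = N · v_2 = (0, 0, 1)ᵀ.

Sanity check: (A − (-2)·I) v_1 = (0, 0, 0)ᵀ = 0. ✓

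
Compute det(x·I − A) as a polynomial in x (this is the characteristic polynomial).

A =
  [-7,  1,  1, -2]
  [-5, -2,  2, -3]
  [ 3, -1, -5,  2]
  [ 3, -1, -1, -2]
x^4 + 16*x^3 + 96*x^2 + 256*x + 256

Expanding det(x·I − A) (e.g. by cofactor expansion or by noting that A is similar to its Jordan form J, which has the same characteristic polynomial as A) gives
  χ_A(x) = x^4 + 16*x^3 + 96*x^2 + 256*x + 256
which factors as (x + 4)^4. The eigenvalues (with algebraic multiplicities) are λ = -4 with multiplicity 4.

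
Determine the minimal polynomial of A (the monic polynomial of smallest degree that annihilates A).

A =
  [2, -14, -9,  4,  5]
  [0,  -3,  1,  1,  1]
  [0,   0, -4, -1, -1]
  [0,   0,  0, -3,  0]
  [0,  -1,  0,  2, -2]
x^4 + 7*x^3 + 9*x^2 - 27*x - 54

The characteristic polynomial is χ_A(x) = (x - 2)*(x + 3)^4, so the eigenvalues are known. The minimal polynomial is
  m_A(x) = Π_λ (x − λ)^{k_λ}
where k_λ is the size of the *largest* Jordan block for λ (equivalently, the smallest k with (A − λI)^k v = 0 for every generalised eigenvector v of λ).

  λ = -3: largest Jordan block has size 3, contributing (x + 3)^3
  λ = 2: largest Jordan block has size 1, contributing (x − 2)

So m_A(x) = (x - 2)*(x + 3)^3 = x^4 + 7*x^3 + 9*x^2 - 27*x - 54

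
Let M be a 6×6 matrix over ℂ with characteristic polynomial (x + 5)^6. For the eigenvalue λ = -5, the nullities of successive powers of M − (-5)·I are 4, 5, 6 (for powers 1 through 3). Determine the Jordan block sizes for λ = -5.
Block sizes for λ = -5: [3, 1, 1, 1]

From the dimensions of kernels of powers, the number of Jordan blocks of size at least j is d_j − d_{j−1} where d_j = dim ker(N^j) (with d_0 = 0). Computing the differences gives [4, 1, 1].
The number of blocks of size exactly k is (#blocks of size ≥ k) − (#blocks of size ≥ k + 1), so the partition is: 3 block(s) of size 1, 1 block(s) of size 3.
In nonincreasing order the block sizes are [3, 1, 1, 1].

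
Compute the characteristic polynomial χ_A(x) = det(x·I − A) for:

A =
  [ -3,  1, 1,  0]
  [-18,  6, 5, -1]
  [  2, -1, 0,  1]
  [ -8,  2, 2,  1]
x^4 - 4*x^3 + 6*x^2 - 4*x + 1

Expanding det(x·I − A) (e.g. by cofactor expansion or by noting that A is similar to its Jordan form J, which has the same characteristic polynomial as A) gives
  χ_A(x) = x^4 - 4*x^3 + 6*x^2 - 4*x + 1
which factors as (x - 1)^4. The eigenvalues (with algebraic multiplicities) are λ = 1 with multiplicity 4.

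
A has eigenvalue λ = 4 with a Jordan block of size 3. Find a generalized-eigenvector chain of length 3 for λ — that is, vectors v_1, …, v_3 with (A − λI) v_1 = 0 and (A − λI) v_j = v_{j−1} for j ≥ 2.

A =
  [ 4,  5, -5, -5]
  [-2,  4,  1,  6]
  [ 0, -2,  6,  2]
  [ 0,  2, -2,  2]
A Jordan chain for λ = 4 of length 3:
v_1 = (-10, 0, 4, -4)ᵀ
v_2 = (0, -2, 0, 0)ᵀ
v_3 = (1, 0, 0, 0)ᵀ

Let N = A − (4)·I. We want v_3 with N^3 v_3 = 0 but N^2 v_3 ≠ 0; then v_{j-1} := N · v_j for j = 3, …, 2.

Pick v_3 = (1, 0, 0, 0)ᵀ.
Then v_2 = N · v_3 = (0, -2, 0, 0)ᵀ.
Then v_1 = N · v_2 = (-10, 0, 4, -4)ᵀ.

Sanity check: (A − (4)·I) v_1 = (0, 0, 0, 0)ᵀ = 0. ✓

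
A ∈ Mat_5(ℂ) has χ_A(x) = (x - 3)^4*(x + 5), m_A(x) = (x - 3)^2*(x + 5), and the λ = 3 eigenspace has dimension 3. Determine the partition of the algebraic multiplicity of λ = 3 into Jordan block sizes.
Block sizes for λ = 3: [2, 1, 1]

Step 1 — from the characteristic polynomial, algebraic multiplicity of λ = 3 is 4. From dim ker(A − (3)·I) = 3, there are exactly 3 Jordan blocks for λ = 3.
Step 2 — from the minimal polynomial, the factor (x − 3)^2 tells us the largest block for λ = 3 has size 2.
Step 3 — with total size 4, 3 blocks, and largest block 2, the block sizes (in nonincreasing order) are [2, 1, 1].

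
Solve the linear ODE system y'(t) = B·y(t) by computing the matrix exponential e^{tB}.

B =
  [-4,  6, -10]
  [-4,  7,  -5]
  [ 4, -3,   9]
e^{tB} =
  [-8*t*exp(4*t) + exp(4*t), 6*t*exp(4*t), -10*t*exp(4*t)]
  [-4*t*exp(4*t), 3*t*exp(4*t) + exp(4*t), -5*t*exp(4*t)]
  [4*t*exp(4*t), -3*t*exp(4*t), 5*t*exp(4*t) + exp(4*t)]

Strategy: write B = P · J · P⁻¹ where J is a Jordan canonical form, so e^{tB} = P · e^{tJ} · P⁻¹, and e^{tJ} can be computed block-by-block.

B has Jordan form
J =
  [4, 1, 0]
  [0, 4, 0]
  [0, 0, 4]
(up to reordering of blocks).

Per-block formulas:
  For a 2×2 Jordan block J_2(4): exp(t · J_2(4)) = e^(4t)·(I + t·N), where N is the 2×2 nilpotent shift.
  For a 1×1 block at λ = 4: exp(t · [4]) = [e^(4t)].

After assembling e^{tJ} and conjugating by P, we get:

e^{tB} =
  [-8*t*exp(4*t) + exp(4*t), 6*t*exp(4*t), -10*t*exp(4*t)]
  [-4*t*exp(4*t), 3*t*exp(4*t) + exp(4*t), -5*t*exp(4*t)]
  [4*t*exp(4*t), -3*t*exp(4*t), 5*t*exp(4*t) + exp(4*t)]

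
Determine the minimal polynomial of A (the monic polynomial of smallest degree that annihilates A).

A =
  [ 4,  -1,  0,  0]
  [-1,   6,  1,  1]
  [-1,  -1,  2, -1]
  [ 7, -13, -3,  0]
x^3 - 9*x^2 + 27*x - 27

The characteristic polynomial is χ_A(x) = (x - 3)^4, so the eigenvalues are known. The minimal polynomial is
  m_A(x) = Π_λ (x − λ)^{k_λ}
where k_λ is the size of the *largest* Jordan block for λ (equivalently, the smallest k with (A − λI)^k v = 0 for every generalised eigenvector v of λ).

  λ = 3: largest Jordan block has size 3, contributing (x − 3)^3

So m_A(x) = (x - 3)^3 = x^3 - 9*x^2 + 27*x - 27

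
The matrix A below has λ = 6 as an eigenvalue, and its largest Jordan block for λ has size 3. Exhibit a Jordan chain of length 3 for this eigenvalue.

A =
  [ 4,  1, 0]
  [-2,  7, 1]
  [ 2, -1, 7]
A Jordan chain for λ = 6 of length 3:
v_1 = (2, 4, 0)ᵀ
v_2 = (-2, -2, 2)ᵀ
v_3 = (1, 0, 0)ᵀ

Let N = A − (6)·I. We want v_3 with N^3 v_3 = 0 but N^2 v_3 ≠ 0; then v_{j-1} := N · v_j for j = 3, …, 2.

Pick v_3 = (1, 0, 0)ᵀ.
Then v_2 = N · v_3 = (-2, -2, 2)ᵀ.
Then v_1 = N · v_2 = (2, 4, 0)ᵀ.

Sanity check: (A − (6)·I) v_1 = (0, 0, 0)ᵀ = 0. ✓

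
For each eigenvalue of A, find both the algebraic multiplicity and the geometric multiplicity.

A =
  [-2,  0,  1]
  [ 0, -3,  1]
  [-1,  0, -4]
λ = -3: alg = 3, geom = 1

Step 1 — factor the characteristic polynomial to read off the algebraic multiplicities:
  χ_A(x) = (x + 3)^3

Step 2 — compute geometric multiplicities via the rank-nullity identity g(λ) = n − rank(A − λI):
  rank(A − (-3)·I) = 2, so dim ker(A − (-3)·I) = n − 2 = 1

Summary:
  λ = -3: algebraic multiplicity = 3, geometric multiplicity = 1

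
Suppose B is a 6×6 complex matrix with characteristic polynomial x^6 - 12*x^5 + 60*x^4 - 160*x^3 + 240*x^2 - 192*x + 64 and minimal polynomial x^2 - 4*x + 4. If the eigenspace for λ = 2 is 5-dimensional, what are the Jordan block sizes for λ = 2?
Block sizes for λ = 2: [2, 1, 1, 1, 1]

Step 1 — from the characteristic polynomial, algebraic multiplicity of λ = 2 is 6. From dim ker(B − (2)·I) = 5, there are exactly 5 Jordan blocks for λ = 2.
Step 2 — from the minimal polynomial, the factor (x − 2)^2 tells us the largest block for λ = 2 has size 2.
Step 3 — with total size 6, 5 blocks, and largest block 2, the block sizes (in nonincreasing order) are [2, 1, 1, 1, 1].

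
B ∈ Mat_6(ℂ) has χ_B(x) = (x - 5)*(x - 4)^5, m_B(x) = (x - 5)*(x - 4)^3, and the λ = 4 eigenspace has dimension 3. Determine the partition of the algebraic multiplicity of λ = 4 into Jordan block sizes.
Block sizes for λ = 4: [3, 1, 1]

Step 1 — from the characteristic polynomial, algebraic multiplicity of λ = 4 is 5. From dim ker(B − (4)·I) = 3, there are exactly 3 Jordan blocks for λ = 4.
Step 2 — from the minimal polynomial, the factor (x − 4)^3 tells us the largest block for λ = 4 has size 3.
Step 3 — with total size 5, 3 blocks, and largest block 3, the block sizes (in nonincreasing order) are [3, 1, 1].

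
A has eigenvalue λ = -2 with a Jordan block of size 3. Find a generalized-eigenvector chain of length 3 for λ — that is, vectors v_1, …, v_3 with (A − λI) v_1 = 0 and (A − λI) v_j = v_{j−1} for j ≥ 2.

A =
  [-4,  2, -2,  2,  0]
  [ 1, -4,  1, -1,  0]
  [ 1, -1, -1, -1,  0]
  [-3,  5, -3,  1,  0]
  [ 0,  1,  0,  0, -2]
A Jordan chain for λ = -2 of length 3:
v_1 = (-2, 0, 1, -1, 1)ᵀ
v_2 = (-2, 1, 1, -3, 0)ᵀ
v_3 = (1, 0, 0, 0, 0)ᵀ

Let N = A − (-2)·I. We want v_3 with N^3 v_3 = 0 but N^2 v_3 ≠ 0; then v_{j-1} := N · v_j for j = 3, …, 2.

Pick v_3 = (1, 0, 0, 0, 0)ᵀ.
Then v_2 = N · v_3 = (-2, 1, 1, -3, 0)ᵀ.
Then v_1 = N · v_2 = (-2, 0, 1, -1, 1)ᵀ.

Sanity check: (A − (-2)·I) v_1 = (0, 0, 0, 0, 0)ᵀ = 0. ✓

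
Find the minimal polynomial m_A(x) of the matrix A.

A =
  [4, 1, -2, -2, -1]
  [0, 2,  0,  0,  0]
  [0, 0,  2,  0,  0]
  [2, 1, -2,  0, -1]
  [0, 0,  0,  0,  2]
x^2 - 4*x + 4

The characteristic polynomial is χ_A(x) = (x - 2)^5, so the eigenvalues are known. The minimal polynomial is
  m_A(x) = Π_λ (x − λ)^{k_λ}
where k_λ is the size of the *largest* Jordan block for λ (equivalently, the smallest k with (A − λI)^k v = 0 for every generalised eigenvector v of λ).

  λ = 2: largest Jordan block has size 2, contributing (x − 2)^2

So m_A(x) = (x - 2)^2 = x^2 - 4*x + 4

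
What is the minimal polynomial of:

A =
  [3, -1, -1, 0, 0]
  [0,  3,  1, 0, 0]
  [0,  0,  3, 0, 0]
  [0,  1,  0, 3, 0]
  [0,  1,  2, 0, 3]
x^3 - 9*x^2 + 27*x - 27

The characteristic polynomial is χ_A(x) = (x - 3)^5, so the eigenvalues are known. The minimal polynomial is
  m_A(x) = Π_λ (x − λ)^{k_λ}
where k_λ is the size of the *largest* Jordan block for λ (equivalently, the smallest k with (A − λI)^k v = 0 for every generalised eigenvector v of λ).

  λ = 3: largest Jordan block has size 3, contributing (x − 3)^3

So m_A(x) = (x - 3)^3 = x^3 - 9*x^2 + 27*x - 27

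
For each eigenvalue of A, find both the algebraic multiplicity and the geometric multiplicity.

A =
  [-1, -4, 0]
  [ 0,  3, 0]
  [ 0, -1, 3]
λ = -1: alg = 1, geom = 1; λ = 3: alg = 2, geom = 1

Step 1 — factor the characteristic polynomial to read off the algebraic multiplicities:
  χ_A(x) = (x - 3)^2*(x + 1)

Step 2 — compute geometric multiplicities via the rank-nullity identity g(λ) = n − rank(A − λI):
  rank(A − (-1)·I) = 2, so dim ker(A − (-1)·I) = n − 2 = 1
  rank(A − (3)·I) = 2, so dim ker(A − (3)·I) = n − 2 = 1

Summary:
  λ = -1: algebraic multiplicity = 1, geometric multiplicity = 1
  λ = 3: algebraic multiplicity = 2, geometric multiplicity = 1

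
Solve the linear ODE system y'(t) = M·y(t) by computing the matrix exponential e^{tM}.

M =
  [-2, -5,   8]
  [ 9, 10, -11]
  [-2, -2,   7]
e^{tM} =
  [-6*t^2*exp(5*t) - 7*t*exp(5*t) + exp(5*t), -3*t^2*exp(5*t) - 5*t*exp(5*t), 15*t^2*exp(5*t)/2 + 8*t*exp(5*t)]
  [2*t^2*exp(5*t) + 9*t*exp(5*t), t^2*exp(5*t) + 5*t*exp(5*t) + exp(5*t), -5*t^2*exp(5*t)/2 - 11*t*exp(5*t)]
  [-4*t^2*exp(5*t) - 2*t*exp(5*t), -2*t^2*exp(5*t) - 2*t*exp(5*t), 5*t^2*exp(5*t) + 2*t*exp(5*t) + exp(5*t)]

Strategy: write M = P · J · P⁻¹ where J is a Jordan canonical form, so e^{tM} = P · e^{tJ} · P⁻¹, and e^{tJ} can be computed block-by-block.

M has Jordan form
J =
  [5, 1, 0]
  [0, 5, 1]
  [0, 0, 5]
(up to reordering of blocks).

Per-block formulas:
  For a 3×3 Jordan block J_3(5): exp(t · J_3(5)) = e^(5t)·(I + t·N + (t^2/2)·N^2), where N is the 3×3 nilpotent shift.

After assembling e^{tJ} and conjugating by P, we get:

e^{tM} =
  [-6*t^2*exp(5*t) - 7*t*exp(5*t) + exp(5*t), -3*t^2*exp(5*t) - 5*t*exp(5*t), 15*t^2*exp(5*t)/2 + 8*t*exp(5*t)]
  [2*t^2*exp(5*t) + 9*t*exp(5*t), t^2*exp(5*t) + 5*t*exp(5*t) + exp(5*t), -5*t^2*exp(5*t)/2 - 11*t*exp(5*t)]
  [-4*t^2*exp(5*t) - 2*t*exp(5*t), -2*t^2*exp(5*t) - 2*t*exp(5*t), 5*t^2*exp(5*t) + 2*t*exp(5*t) + exp(5*t)]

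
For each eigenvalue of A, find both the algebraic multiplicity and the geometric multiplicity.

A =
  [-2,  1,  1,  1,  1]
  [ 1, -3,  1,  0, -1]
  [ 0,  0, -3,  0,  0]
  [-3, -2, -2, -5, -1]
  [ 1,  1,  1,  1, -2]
λ = -3: alg = 5, geom = 2

Step 1 — factor the characteristic polynomial to read off the algebraic multiplicities:
  χ_A(x) = (x + 3)^5

Step 2 — compute geometric multiplicities via the rank-nullity identity g(λ) = n − rank(A − λI):
  rank(A − (-3)·I) = 3, so dim ker(A − (-3)·I) = n − 3 = 2

Summary:
  λ = -3: algebraic multiplicity = 5, geometric multiplicity = 2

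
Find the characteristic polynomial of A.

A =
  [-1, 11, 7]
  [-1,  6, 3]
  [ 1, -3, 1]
x^3 - 6*x^2 + 12*x - 8

Expanding det(x·I − A) (e.g. by cofactor expansion or by noting that A is similar to its Jordan form J, which has the same characteristic polynomial as A) gives
  χ_A(x) = x^3 - 6*x^2 + 12*x - 8
which factors as (x - 2)^3. The eigenvalues (with algebraic multiplicities) are λ = 2 with multiplicity 3.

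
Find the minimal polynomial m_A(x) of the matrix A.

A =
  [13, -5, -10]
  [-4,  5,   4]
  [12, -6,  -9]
x^2 - 6*x + 9

The characteristic polynomial is χ_A(x) = (x - 3)^3, so the eigenvalues are known. The minimal polynomial is
  m_A(x) = Π_λ (x − λ)^{k_λ}
where k_λ is the size of the *largest* Jordan block for λ (equivalently, the smallest k with (A − λI)^k v = 0 for every generalised eigenvector v of λ).

  λ = 3: largest Jordan block has size 2, contributing (x − 3)^2

So m_A(x) = (x - 3)^2 = x^2 - 6*x + 9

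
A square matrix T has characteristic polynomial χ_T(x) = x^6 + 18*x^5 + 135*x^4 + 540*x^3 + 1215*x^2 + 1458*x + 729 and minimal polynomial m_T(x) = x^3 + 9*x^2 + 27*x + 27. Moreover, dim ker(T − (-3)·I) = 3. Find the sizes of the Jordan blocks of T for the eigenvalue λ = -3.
Block sizes for λ = -3: [3, 2, 1]

Step 1 — from the characteristic polynomial, algebraic multiplicity of λ = -3 is 6. From dim ker(T − (-3)·I) = 3, there are exactly 3 Jordan blocks for λ = -3.
Step 2 — from the minimal polynomial, the factor (x + 3)^3 tells us the largest block for λ = -3 has size 3.
Step 3 — with total size 6, 3 blocks, and largest block 3, the block sizes (in nonincreasing order) are [3, 2, 1].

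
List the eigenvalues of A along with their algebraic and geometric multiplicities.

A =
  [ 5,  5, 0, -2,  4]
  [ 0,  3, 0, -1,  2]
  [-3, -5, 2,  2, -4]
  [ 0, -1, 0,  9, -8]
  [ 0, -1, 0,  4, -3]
λ = 2: alg = 3, geom = 2; λ = 5: alg = 2, geom = 2

Step 1 — factor the characteristic polynomial to read off the algebraic multiplicities:
  χ_A(x) = (x - 5)^2*(x - 2)^3

Step 2 — compute geometric multiplicities via the rank-nullity identity g(λ) = n − rank(A − λI):
  rank(A − (2)·I) = 3, so dim ker(A − (2)·I) = n − 3 = 2
  rank(A − (5)·I) = 3, so dim ker(A − (5)·I) = n − 3 = 2

Summary:
  λ = 2: algebraic multiplicity = 3, geometric multiplicity = 2
  λ = 5: algebraic multiplicity = 2, geometric multiplicity = 2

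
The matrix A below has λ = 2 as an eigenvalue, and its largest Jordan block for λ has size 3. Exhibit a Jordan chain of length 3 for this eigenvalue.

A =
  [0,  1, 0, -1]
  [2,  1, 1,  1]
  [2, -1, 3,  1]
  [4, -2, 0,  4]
A Jordan chain for λ = 2 of length 3:
v_1 = (2, 0, 0, -4)ᵀ
v_2 = (-2, 2, 2, 4)ᵀ
v_3 = (1, 0, 0, 0)ᵀ

Let N = A − (2)·I. We want v_3 with N^3 v_3 = 0 but N^2 v_3 ≠ 0; then v_{j-1} := N · v_j for j = 3, …, 2.

Pick v_3 = (1, 0, 0, 0)ᵀ.
Then v_2 = N · v_3 = (-2, 2, 2, 4)ᵀ.
Then v_1 = N · v_2 = (2, 0, 0, -4)ᵀ.

Sanity check: (A − (2)·I) v_1 = (0, 0, 0, 0)ᵀ = 0. ✓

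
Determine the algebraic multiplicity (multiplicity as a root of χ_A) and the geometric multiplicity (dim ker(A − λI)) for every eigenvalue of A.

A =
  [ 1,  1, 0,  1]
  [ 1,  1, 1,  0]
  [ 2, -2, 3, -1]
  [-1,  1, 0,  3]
λ = 2: alg = 4, geom = 2

Step 1 — factor the characteristic polynomial to read off the algebraic multiplicities:
  χ_A(x) = (x - 2)^4

Step 2 — compute geometric multiplicities via the rank-nullity identity g(λ) = n − rank(A − λI):
  rank(A − (2)·I) = 2, so dim ker(A − (2)·I) = n − 2 = 2

Summary:
  λ = 2: algebraic multiplicity = 4, geometric multiplicity = 2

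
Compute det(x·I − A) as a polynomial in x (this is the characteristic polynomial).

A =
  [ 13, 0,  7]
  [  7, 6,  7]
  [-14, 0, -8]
x^3 - 11*x^2 + 24*x + 36

Expanding det(x·I − A) (e.g. by cofactor expansion or by noting that A is similar to its Jordan form J, which has the same characteristic polynomial as A) gives
  χ_A(x) = x^3 - 11*x^2 + 24*x + 36
which factors as (x - 6)^2*(x + 1). The eigenvalues (with algebraic multiplicities) are λ = -1 with multiplicity 1, λ = 6 with multiplicity 2.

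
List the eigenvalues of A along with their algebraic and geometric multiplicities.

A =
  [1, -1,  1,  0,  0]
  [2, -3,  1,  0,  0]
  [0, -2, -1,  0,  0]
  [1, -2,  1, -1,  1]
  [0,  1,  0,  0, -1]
λ = -1: alg = 5, geom = 2

Step 1 — factor the characteristic polynomial to read off the algebraic multiplicities:
  χ_A(x) = (x + 1)^5

Step 2 — compute geometric multiplicities via the rank-nullity identity g(λ) = n − rank(A − λI):
  rank(A − (-1)·I) = 3, so dim ker(A − (-1)·I) = n − 3 = 2

Summary:
  λ = -1: algebraic multiplicity = 5, geometric multiplicity = 2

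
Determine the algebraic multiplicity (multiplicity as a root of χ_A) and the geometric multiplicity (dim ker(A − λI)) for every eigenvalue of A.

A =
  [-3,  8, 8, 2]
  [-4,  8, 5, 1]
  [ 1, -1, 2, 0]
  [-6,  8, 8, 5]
λ = 3: alg = 4, geom = 2

Step 1 — factor the characteristic polynomial to read off the algebraic multiplicities:
  χ_A(x) = (x - 3)^4

Step 2 — compute geometric multiplicities via the rank-nullity identity g(λ) = n − rank(A − λI):
  rank(A − (3)·I) = 2, so dim ker(A − (3)·I) = n − 2 = 2

Summary:
  λ = 3: algebraic multiplicity = 4, geometric multiplicity = 2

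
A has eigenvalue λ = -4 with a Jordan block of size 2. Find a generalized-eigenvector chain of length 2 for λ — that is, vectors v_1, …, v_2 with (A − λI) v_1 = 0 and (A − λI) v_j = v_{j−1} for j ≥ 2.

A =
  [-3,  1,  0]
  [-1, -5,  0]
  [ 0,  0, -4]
A Jordan chain for λ = -4 of length 2:
v_1 = (1, -1, 0)ᵀ
v_2 = (1, 0, 0)ᵀ

Let N = A − (-4)·I. We want v_2 with N^2 v_2 = 0 but N^1 v_2 ≠ 0; then v_{j-1} := N · v_j for j = 2, …, 2.

Pick v_2 = (1, 0, 0)ᵀ.
Then v_1 = N · v_2 = (1, -1, 0)ᵀ.

Sanity check: (A − (-4)·I) v_1 = (0, 0, 0)ᵀ = 0. ✓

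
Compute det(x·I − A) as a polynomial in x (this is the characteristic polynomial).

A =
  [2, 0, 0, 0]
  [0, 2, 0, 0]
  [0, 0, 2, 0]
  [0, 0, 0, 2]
x^4 - 8*x^3 + 24*x^2 - 32*x + 16

Expanding det(x·I − A) (e.g. by cofactor expansion or by noting that A is similar to its Jordan form J, which has the same characteristic polynomial as A) gives
  χ_A(x) = x^4 - 8*x^3 + 24*x^2 - 32*x + 16
which factors as (x - 2)^4. The eigenvalues (with algebraic multiplicities) are λ = 2 with multiplicity 4.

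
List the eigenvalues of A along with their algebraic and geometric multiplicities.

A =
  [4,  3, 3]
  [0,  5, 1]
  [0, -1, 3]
λ = 4: alg = 3, geom = 2

Step 1 — factor the characteristic polynomial to read off the algebraic multiplicities:
  χ_A(x) = (x - 4)^3

Step 2 — compute geometric multiplicities via the rank-nullity identity g(λ) = n − rank(A − λI):
  rank(A − (4)·I) = 1, so dim ker(A − (4)·I) = n − 1 = 2

Summary:
  λ = 4: algebraic multiplicity = 3, geometric multiplicity = 2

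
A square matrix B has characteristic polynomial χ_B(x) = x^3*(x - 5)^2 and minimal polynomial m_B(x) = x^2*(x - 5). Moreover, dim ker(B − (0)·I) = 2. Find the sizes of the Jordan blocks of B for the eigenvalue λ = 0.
Block sizes for λ = 0: [2, 1]

Step 1 — from the characteristic polynomial, algebraic multiplicity of λ = 0 is 3. From dim ker(B − (0)·I) = 2, there are exactly 2 Jordan blocks for λ = 0.
Step 2 — from the minimal polynomial, the factor (x − 0)^2 tells us the largest block for λ = 0 has size 2.
Step 3 — with total size 3, 2 blocks, and largest block 2, the block sizes (in nonincreasing order) are [2, 1].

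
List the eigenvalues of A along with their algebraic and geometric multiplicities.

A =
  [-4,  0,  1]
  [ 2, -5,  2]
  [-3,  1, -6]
λ = -5: alg = 3, geom = 1

Step 1 — factor the characteristic polynomial to read off the algebraic multiplicities:
  χ_A(x) = (x + 5)^3

Step 2 — compute geometric multiplicities via the rank-nullity identity g(λ) = n − rank(A − λI):
  rank(A − (-5)·I) = 2, so dim ker(A − (-5)·I) = n − 2 = 1

Summary:
  λ = -5: algebraic multiplicity = 3, geometric multiplicity = 1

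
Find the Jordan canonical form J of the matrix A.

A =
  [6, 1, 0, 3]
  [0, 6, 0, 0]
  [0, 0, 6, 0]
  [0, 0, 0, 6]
J_2(6) ⊕ J_1(6) ⊕ J_1(6)

The characteristic polynomial is
  det(x·I − A) = x^4 - 24*x^3 + 216*x^2 - 864*x + 1296 = (x - 6)^4

Eigenvalues and multiplicities (the geometric multiplicity of λ is n − rank(A − λI), which equals the number of Jordan blocks for λ):
  λ = 6: algebraic multiplicity = 4, geometric multiplicity = 3

Determining the block sizes for each eigenvalue:
  λ = 6: 3 blocks summing to 4 forces exactly one block of size 2 and the rest size 1 → block sizes [2, 1, 1]

Assembling the blocks gives a Jordan form
J =
  [6, 1, 0, 0]
  [0, 6, 0, 0]
  [0, 0, 6, 0]
  [0, 0, 0, 6]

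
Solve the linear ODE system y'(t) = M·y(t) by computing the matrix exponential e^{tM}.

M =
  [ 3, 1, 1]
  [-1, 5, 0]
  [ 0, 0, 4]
e^{tM} =
  [-t*exp(4*t) + exp(4*t), t*exp(4*t), -t^2*exp(4*t)/2 + t*exp(4*t)]
  [-t*exp(4*t), t*exp(4*t) + exp(4*t), -t^2*exp(4*t)/2]
  [0, 0, exp(4*t)]

Strategy: write M = P · J · P⁻¹ where J is a Jordan canonical form, so e^{tM} = P · e^{tJ} · P⁻¹, and e^{tJ} can be computed block-by-block.

M has Jordan form
J =
  [4, 1, 0]
  [0, 4, 1]
  [0, 0, 4]
(up to reordering of blocks).

Per-block formulas:
  For a 3×3 Jordan block J_3(4): exp(t · J_3(4)) = e^(4t)·(I + t·N + (t^2/2)·N^2), where N is the 3×3 nilpotent shift.

After assembling e^{tJ} and conjugating by P, we get:

e^{tM} =
  [-t*exp(4*t) + exp(4*t), t*exp(4*t), -t^2*exp(4*t)/2 + t*exp(4*t)]
  [-t*exp(4*t), t*exp(4*t) + exp(4*t), -t^2*exp(4*t)/2]
  [0, 0, exp(4*t)]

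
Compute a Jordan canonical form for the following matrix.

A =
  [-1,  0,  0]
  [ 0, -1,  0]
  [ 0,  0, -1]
J_1(-1) ⊕ J_1(-1) ⊕ J_1(-1)

The characteristic polynomial is
  det(x·I − A) = x^3 + 3*x^2 + 3*x + 1 = (x + 1)^3

Eigenvalues and multiplicities (the geometric multiplicity of λ is n − rank(A − λI), which equals the number of Jordan blocks for λ):
  λ = -1: algebraic multiplicity = 3, geometric multiplicity = 3

Determining the block sizes for each eigenvalue:
  λ = -1: gm = am = 3, so every block has size 1 → block sizes [1, 1, 1]

Assembling the blocks gives a Jordan form
J =
  [-1,  0,  0]
  [ 0, -1,  0]
  [ 0,  0, -1]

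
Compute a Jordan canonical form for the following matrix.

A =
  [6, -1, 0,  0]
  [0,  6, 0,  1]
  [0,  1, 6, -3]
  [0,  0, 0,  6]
J_3(6) ⊕ J_1(6)

The characteristic polynomial is
  det(x·I − A) = x^4 - 24*x^3 + 216*x^2 - 864*x + 1296 = (x - 6)^4

Eigenvalues and multiplicities (the geometric multiplicity of λ is n − rank(A − λI), which equals the number of Jordan blocks for λ):
  λ = 6: algebraic multiplicity = 4, geometric multiplicity = 2

Determining the block sizes for each eigenvalue:
  λ = 6: with am = 4 and gm = 2, the partition is not yet determined (e.g. several partitions of 4 into 2 parts exist). Let N = A − (6)·I. Computing rank(N^1) = 2, rank(N^2) = 1, rank(N^3) = 0; the number of blocks of size ≥ j is rank(N^{j−1}) − rank(N^j), giving [2, 1, 1]. So we have 1 block(s) of size 3, 1 block(s) of size 1 → block sizes [3, 1]

Assembling the blocks gives a Jordan form
J =
  [6, 1, 0, 0]
  [0, 6, 1, 0]
  [0, 0, 6, 0]
  [0, 0, 0, 6]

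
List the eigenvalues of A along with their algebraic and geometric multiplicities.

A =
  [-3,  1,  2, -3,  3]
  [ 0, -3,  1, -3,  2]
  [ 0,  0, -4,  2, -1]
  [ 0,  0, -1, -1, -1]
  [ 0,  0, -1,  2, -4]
λ = -3: alg = 5, geom = 2

Step 1 — factor the characteristic polynomial to read off the algebraic multiplicities:
  χ_A(x) = (x + 3)^5

Step 2 — compute geometric multiplicities via the rank-nullity identity g(λ) = n − rank(A − λI):
  rank(A − (-3)·I) = 3, so dim ker(A − (-3)·I) = n − 3 = 2

Summary:
  λ = -3: algebraic multiplicity = 5, geometric multiplicity = 2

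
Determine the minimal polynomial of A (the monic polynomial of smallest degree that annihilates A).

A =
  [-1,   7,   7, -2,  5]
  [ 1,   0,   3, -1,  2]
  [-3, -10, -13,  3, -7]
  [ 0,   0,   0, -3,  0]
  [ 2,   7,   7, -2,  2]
x^2 + 6*x + 9

The characteristic polynomial is χ_A(x) = (x + 3)^5, so the eigenvalues are known. The minimal polynomial is
  m_A(x) = Π_λ (x − λ)^{k_λ}
where k_λ is the size of the *largest* Jordan block for λ (equivalently, the smallest k with (A − λI)^k v = 0 for every generalised eigenvector v of λ).

  λ = -3: largest Jordan block has size 2, contributing (x + 3)^2

So m_A(x) = (x + 3)^2 = x^2 + 6*x + 9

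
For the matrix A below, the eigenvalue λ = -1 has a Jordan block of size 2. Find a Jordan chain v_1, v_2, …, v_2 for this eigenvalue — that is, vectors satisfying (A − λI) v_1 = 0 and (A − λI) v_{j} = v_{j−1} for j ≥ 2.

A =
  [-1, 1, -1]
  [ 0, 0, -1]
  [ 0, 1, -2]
A Jordan chain for λ = -1 of length 2:
v_1 = (1, 1, 1)ᵀ
v_2 = (0, 1, 0)ᵀ

Let N = A − (-1)·I. We want v_2 with N^2 v_2 = 0 but N^1 v_2 ≠ 0; then v_{j-1} := N · v_j for j = 2, …, 2.

Pick v_2 = (0, 1, 0)ᵀ.
Then v_1 = N · v_2 = (1, 1, 1)ᵀ.

Sanity check: (A − (-1)·I) v_1 = (0, 0, 0)ᵀ = 0. ✓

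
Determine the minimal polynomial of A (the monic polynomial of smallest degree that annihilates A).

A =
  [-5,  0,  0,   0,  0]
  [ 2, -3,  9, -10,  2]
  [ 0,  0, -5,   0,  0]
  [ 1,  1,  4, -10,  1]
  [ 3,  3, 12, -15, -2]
x^3 + 15*x^2 + 75*x + 125

The characteristic polynomial is χ_A(x) = (x + 5)^5, so the eigenvalues are known. The minimal polynomial is
  m_A(x) = Π_λ (x − λ)^{k_λ}
where k_λ is the size of the *largest* Jordan block for λ (equivalently, the smallest k with (A − λI)^k v = 0 for every generalised eigenvector v of λ).

  λ = -5: largest Jordan block has size 3, contributing (x + 5)^3

So m_A(x) = (x + 5)^3 = x^3 + 15*x^2 + 75*x + 125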